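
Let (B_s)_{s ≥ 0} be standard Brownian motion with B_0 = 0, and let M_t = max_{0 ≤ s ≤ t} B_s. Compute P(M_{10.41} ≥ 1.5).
P(M_{10.41} ≥ 1.5) = 2·P(B_{10.41} ≥ 1.5) = 2(1 − Φ(1.5/√10.41)) ≈ 0.6420

By the reflection principle for Brownian motion, P(M_t ≥ a) = 2 · P(B_t ≥ a) for a ≥ 0. Since B_t ~ N(0, t), P(B_t ≥ 1.5) = 1 − Φ(1.5/√t) = 1 − Φ(1.5/√10.41) = 1 − Φ(0.4649). So
  P(M_{10.41} ≥ 1.5) = 2(1 − Φ(0.4649)) ≈ 0.6420.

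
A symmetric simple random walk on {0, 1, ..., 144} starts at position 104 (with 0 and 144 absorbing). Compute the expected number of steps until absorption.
E[τ | X_0 = 104] = 4160

Let v_k = E[τ | X_0 = k]. Boundary: v_0 = v_144 = 0. Recurrence: v_k = 1 + (v_{k-1} + v_{k+1})/2 for 1 ≤ k ≤ 143. The particular solution to v_k − (v_{k-1} + v_{k+1})/2 = 1 is v_k = −k^2. Adding homogeneous solution A + B k and matching boundaries gives v_k = k (144 − k). Substituting k = 104: v_104 = 104 · 40 = 4160.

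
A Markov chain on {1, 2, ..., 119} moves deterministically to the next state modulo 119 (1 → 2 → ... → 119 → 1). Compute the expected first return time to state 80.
E[T_80 | X_0 = 80] = 119

The chain cycles deterministically, so starting at state 80 it returns in exactly 119 steps. Equivalently, the stationary distribution is uniform π_j = 1/119 for every state j, so by Kac's formula E[T_80] = 1/π_80 = 119.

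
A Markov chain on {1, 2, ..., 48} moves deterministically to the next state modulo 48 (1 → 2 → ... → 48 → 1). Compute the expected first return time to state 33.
E[T_33 | X_0 = 33] = 48

The chain cycles deterministically, so starting at state 33 it returns in exactly 48 steps. Equivalently, the stationary distribution is uniform π_j = 1/48 for every state j, so by Kac's formula E[T_33] = 1/π_33 = 48.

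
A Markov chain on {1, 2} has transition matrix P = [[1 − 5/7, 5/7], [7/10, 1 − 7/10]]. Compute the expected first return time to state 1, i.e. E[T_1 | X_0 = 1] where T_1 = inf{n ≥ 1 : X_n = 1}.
E[T_1 | X_0 = 1] = 1/π_1 = 99/49

For an irreducible recurrent Markov chain with stationary distribution π, E[T_i | X_0 = i] = 1/π_i (Kac's formula). Here π_1 = (7/10)/(5/7 + 7/10) = (7/10)/(99/70) = 49/99, so E[T_1 | X_0 = 1] = 1/π_1 = (5/7 + 7/10)/(7/10) = (99/70)/(7/10) = 99/49.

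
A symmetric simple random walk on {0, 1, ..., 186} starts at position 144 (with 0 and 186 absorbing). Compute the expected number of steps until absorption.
E[τ | X_0 = 144] = 6048

Let v_k = E[τ | X_0 = k]. Boundary: v_0 = v_186 = 0. Recurrence: v_k = 1 + (v_{k-1} + v_{k+1})/2 for 1 ≤ k ≤ 185. The particular solution to v_k − (v_{k-1} + v_{k+1})/2 = 1 is v_k = −k^2. Adding homogeneous solution A + B k and matching boundaries gives v_k = k (186 − k). Substituting k = 144: v_144 = 144 · 42 = 6048.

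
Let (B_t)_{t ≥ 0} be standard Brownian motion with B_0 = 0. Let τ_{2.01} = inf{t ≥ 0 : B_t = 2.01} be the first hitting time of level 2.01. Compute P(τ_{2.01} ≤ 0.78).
P(τ_{2.01} ≤ 0.78) = 2(1 − Φ(2.01/√0.78)) = 2(1 − Φ(2.2759)) ≈ 0.0229

By the reflection principle for standard BM, P(τ_b ≤ t) = 2 · P(B_t ≥ b). Since B_t ~ N(0, t), P(B_t ≥ 2.01) = 1 − Φ(2.01/√t) = 1 − Φ(2.01/√0.78) = 1 − Φ(2.2759) ≈ 0.01143. Doubling: P(τ_{2.01} ≤ 0.78) ≈ 2 · 0.01143 = 0.02286 ≈ 0.0229.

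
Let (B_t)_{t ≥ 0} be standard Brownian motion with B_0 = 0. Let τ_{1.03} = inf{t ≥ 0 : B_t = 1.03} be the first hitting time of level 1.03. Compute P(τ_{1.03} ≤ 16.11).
P(τ_{1.03} ≤ 16.11) = 2(1 − Φ(1.03/√16.11)) = 2(1 − Φ(0.2566)) ≈ 0.7975

By the reflection principle for standard BM, P(τ_b ≤ t) = 2 · P(B_t ≥ b). Since B_t ~ N(0, t), P(B_t ≥ 1.03) = 1 − Φ(1.03/√t) = 1 − Φ(1.03/√16.11) = 1 − Φ(0.2566) ≈ 0.39874. Doubling: P(τ_{1.03} ≤ 16.11) ≈ 2 · 0.39874 = 0.79748 ≈ 0.7975.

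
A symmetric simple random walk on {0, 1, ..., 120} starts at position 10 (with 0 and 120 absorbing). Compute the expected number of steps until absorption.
E[τ | X_0 = 10] = 1100

Let v_k = E[τ | X_0 = k]. Boundary: v_0 = v_120 = 0. Recurrence: v_k = 1 + (v_{k-1} + v_{k+1})/2 for 1 ≤ k ≤ 119. The particular solution to v_k − (v_{k-1} + v_{k+1})/2 = 1 is v_k = −k^2. Adding homogeneous solution A + B k and matching boundaries gives v_k = k (120 − k). Substituting k = 10: v_10 = 10 · 110 = 1100.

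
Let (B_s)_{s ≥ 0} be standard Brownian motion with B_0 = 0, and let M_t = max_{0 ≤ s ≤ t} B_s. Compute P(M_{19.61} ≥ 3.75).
P(M_{19.61} ≥ 3.75) = 2·P(B_{19.61} ≥ 3.75) = 2(1 − Φ(3.75/√19.61)) ≈ 0.3971

By the reflection principle for Brownian motion, P(M_t ≥ a) = 2 · P(B_t ≥ a) for a ≥ 0. Since B_t ~ N(0, t), P(B_t ≥ 3.75) = 1 − Φ(3.75/√t) = 1 − Φ(3.75/√19.61) = 1 − Φ(0.8468). So
  P(M_{19.61} ≥ 3.75) = 2(1 − Φ(0.8468)) ≈ 0.3971.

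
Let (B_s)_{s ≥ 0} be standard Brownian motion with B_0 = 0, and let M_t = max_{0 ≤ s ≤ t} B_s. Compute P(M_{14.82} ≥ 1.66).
P(M_{14.82} ≥ 1.66) = 2·P(B_{14.82} ≥ 1.66) = 2(1 − Φ(1.66/√14.82)) ≈ 0.6663

By the reflection principle for Brownian motion, P(M_t ≥ a) = 2 · P(B_t ≥ a) for a ≥ 0. Since B_t ~ N(0, t), P(B_t ≥ 1.66) = 1 − Φ(1.66/√t) = 1 − Φ(1.66/√14.82) = 1 − Φ(0.4312). So
  P(M_{14.82} ≥ 1.66) = 2(1 − Φ(0.4312)) ≈ 0.6663.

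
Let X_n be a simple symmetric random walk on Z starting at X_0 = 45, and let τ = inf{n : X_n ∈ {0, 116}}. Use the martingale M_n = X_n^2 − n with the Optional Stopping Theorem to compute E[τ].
E[τ] = 3195

M_n = X_n^2 − n is a martingale (since E[X_{n+1}^2 | F_n] = X_n^2 + 1). By OST (τ has finite mean in a bounded region), E[M_τ] = E[M_0] = X_0^2 − 0 = 45^2 = 2025. Also E[M_τ] = E[X_τ^2] − E[τ]. The walk exits at 0 or 116, with P(hit 116 first) = 45/116, so E[X_τ^2] = 116^2 · 45/116 + 0 = 5220. Thus E[τ] = E[X_τ^2] − E[M_τ] = 5220 − 2025 = 3195 = 45(116 − 45) = 3195.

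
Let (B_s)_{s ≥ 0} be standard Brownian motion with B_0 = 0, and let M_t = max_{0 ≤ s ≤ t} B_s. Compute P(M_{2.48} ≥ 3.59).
P(M_{2.48} ≥ 3.59) = 2·P(B_{2.48} ≥ 3.59) = 2(1 − Φ(3.59/√2.48)) ≈ 0.0226

By the reflection principle for Brownian motion, P(M_t ≥ a) = 2 · P(B_t ≥ a) for a ≥ 0. Since B_t ~ N(0, t), P(B_t ≥ 3.59) = 1 − Φ(3.59/√t) = 1 − Φ(3.59/√2.48) = 1 − Φ(2.2797). So
  P(M_{2.48} ≥ 3.59) = 2(1 − Φ(2.2797)) ≈ 0.0226.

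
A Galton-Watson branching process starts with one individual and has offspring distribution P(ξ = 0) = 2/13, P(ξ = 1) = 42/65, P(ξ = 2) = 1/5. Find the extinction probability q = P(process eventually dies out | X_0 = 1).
q = 10/13

The pgf is f(s) = 2/13 + 42/65·s + 1/5·s². The extinction probability q is the smallest fixed point of f in [0, 1]. Setting s = f(s):
  1/5·s² + (42/65 − 1)·s + 2/13 = 0
  1/5·s² − (2/13 + 1/5)·s + 2/13 = 0
which factors as (s − 1)·(1/5·s − 2/13) = 0, giving roots s = 1 and s = (2/13)/(1/5) = 10/13.
Mean offspring μ = 42/65 + 2·1/5 = 68/65 > 1 (supercritical), so q < 1. The extinction probability is the smaller root: q = (2/13)/(1/5) = 10/13.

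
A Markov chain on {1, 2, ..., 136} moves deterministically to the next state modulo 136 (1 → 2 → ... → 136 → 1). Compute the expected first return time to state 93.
E[T_93 | X_0 = 93] = 136

The chain cycles deterministically, so starting at state 93 it returns in exactly 136 steps. Equivalently, the stationary distribution is uniform π_j = 1/136 for every state j, so by Kac's formula E[T_93] = 1/π_93 = 136.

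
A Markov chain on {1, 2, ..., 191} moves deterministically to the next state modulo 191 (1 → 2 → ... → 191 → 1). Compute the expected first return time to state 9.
E[T_9 | X_0 = 9] = 191

The chain cycles deterministically, so starting at state 9 it returns in exactly 191 steps. Equivalently, the stationary distribution is uniform π_j = 1/191 for every state j, so by Kac's formula E[T_9] = 1/π_9 = 191.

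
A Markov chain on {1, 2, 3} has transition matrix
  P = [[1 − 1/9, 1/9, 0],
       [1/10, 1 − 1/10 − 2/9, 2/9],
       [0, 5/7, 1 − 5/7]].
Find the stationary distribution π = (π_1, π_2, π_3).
π = (81/199, 90/199, 28/199)

This is a birth-death chain on three states, which satisfies detailed balance: π_1 · P_{12} = π_2 · P_{21} and π_2 · P_{23} = π_3 · P_{32}.
From π_1 · 1/9 = π_2 · 1/10: π_2/π_1 = (1/9)/(1/10) = 10/9.
From π_2 · 2/9 = π_3 · 5/7: π_3/π_2 = (2/9)/(5/7) = 14/45.
Take π_1 proportional to 1; then unnormalized π = (1, 10/9, 28/81). Normalize by dividing by the sum 199/81:
  π = (81/199, 90/199, 28/199).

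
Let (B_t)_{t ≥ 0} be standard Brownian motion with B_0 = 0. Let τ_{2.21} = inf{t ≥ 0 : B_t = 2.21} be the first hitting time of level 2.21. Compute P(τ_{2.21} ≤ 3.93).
P(τ_{2.21} ≤ 3.93) = 2(1 − Φ(2.21/√3.93)) = 2(1 − Φ(1.1148)) ≈ 0.2649

By the reflection principle for standard BM, P(τ_b ≤ t) = 2 · P(B_t ≥ b). Since B_t ~ N(0, t), P(B_t ≥ 2.21) = 1 − Φ(2.21/√t) = 1 − Φ(2.21/√3.93) = 1 − Φ(1.1148) ≈ 0.13247. Doubling: P(τ_{2.21} ≤ 3.93) ≈ 2 · 0.13247 = 0.26494 ≈ 0.2649.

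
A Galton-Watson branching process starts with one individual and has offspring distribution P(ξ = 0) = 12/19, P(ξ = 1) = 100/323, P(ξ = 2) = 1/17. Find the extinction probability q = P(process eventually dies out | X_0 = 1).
q = 1

Mean offspring μ = 0·12/19 + 1·100/323 + 2·1/17 = 138/323 ≤ 1. For μ ≤ 1 with offspring not concentrated at 1, the Galton-Watson process goes extinct almost surely, so q = 1.
(Algebraic check: The pgf is f(s) = 12/19 + 100/323·s + 1/17·s². The extinction probability q is the smallest fixed point of f in [0, 1]. Setting s = f(s):
  1/17·s² + (100/323 − 1)·s + 12/19 = 0
  1/17·s² − (12/19 + 1/17)·s + 12/19 = 0
which factors as (s − 1)·(1/17·s − 12/19) = 0, giving roots s = 1 and s = (12/19)/(1/17) = 204/19. Since 204/19 ≥ 1, the smallest root in [0, 1] is s = 1.)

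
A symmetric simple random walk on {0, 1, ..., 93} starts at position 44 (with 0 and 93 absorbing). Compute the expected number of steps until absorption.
E[τ | X_0 = 44] = 2156

Let v_k = E[τ | X_0 = k]. Boundary: v_0 = v_93 = 0. Recurrence: v_k = 1 + (v_{k-1} + v_{k+1})/2 for 1 ≤ k ≤ 92. The particular solution to v_k − (v_{k-1} + v_{k+1})/2 = 1 is v_k = −k^2. Adding homogeneous solution A + B k and matching boundaries gives v_k = k (93 − k). Substituting k = 44: v_44 = 44 · 49 = 2156.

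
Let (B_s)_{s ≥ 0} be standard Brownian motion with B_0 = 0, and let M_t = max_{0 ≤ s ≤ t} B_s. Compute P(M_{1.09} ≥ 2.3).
P(M_{1.09} ≥ 2.3) = 2·P(B_{1.09} ≥ 2.3) = 2(1 − Φ(2.3/√1.09)) ≈ 0.0276

By the reflection principle for Brownian motion, P(M_t ≥ a) = 2 · P(B_t ≥ a) for a ≥ 0. Since B_t ~ N(0, t), P(B_t ≥ 2.3) = 1 − Φ(2.3/√t) = 1 − Φ(2.3/√1.09) = 1 − Φ(2.2030). So
  P(M_{1.09} ≥ 2.3) = 2(1 − Φ(2.2030)) ≈ 0.0276.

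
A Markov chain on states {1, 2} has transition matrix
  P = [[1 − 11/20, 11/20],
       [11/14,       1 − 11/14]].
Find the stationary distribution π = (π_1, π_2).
π_1 = 10/17, π_2 = 7/17

Solve πP = π with π_1 + π_2 = 1. From πP = π: π_1 · (1 − 11/20) + π_2 · 11/14 = π_1 ⇒ π_2 · 11/14 = π_1 · 11/20 ⇒ π_2/π_1 = (11/20)/(11/14) = 7/10. Together with π_1 + π_2 = 1:
  π_1 = (11/14)/(11/20 + 11/14) = (11/14)/(187/140) = 10/17,
  π_2 = (11/20)/(11/20 + 11/14) = (11/20)/(187/140) = 7/17.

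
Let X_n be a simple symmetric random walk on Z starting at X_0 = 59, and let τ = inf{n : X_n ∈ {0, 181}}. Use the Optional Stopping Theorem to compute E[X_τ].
E[X_τ] = 59

X_n is a martingale and τ is a bounded-mean stopping time (indeed τ is finite a.s. with bounded expectation since the walk is in a bounded region). By the OST, E[X_τ] = E[X_0] = 59. Equivalently: E[X_τ] = 181 · P(hit 181 first) + 0 · P(hit 0 first) = 181 · (59/181) = 59.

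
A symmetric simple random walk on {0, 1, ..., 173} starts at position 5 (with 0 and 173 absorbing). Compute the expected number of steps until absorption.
E[τ | X_0 = 5] = 840

Let v_k = E[τ | X_0 = k]. Boundary: v_0 = v_173 = 0. Recurrence: v_k = 1 + (v_{k-1} + v_{k+1})/2 for 1 ≤ k ≤ 172. The particular solution to v_k − (v_{k-1} + v_{k+1})/2 = 1 is v_k = −k^2. Adding homogeneous solution A + B k and matching boundaries gives v_k = k (173 − k). Substituting k = 5: v_5 = 5 · 168 = 840.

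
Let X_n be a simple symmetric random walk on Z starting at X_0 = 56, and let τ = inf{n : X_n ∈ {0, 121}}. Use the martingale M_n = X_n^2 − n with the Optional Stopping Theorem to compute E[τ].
E[τ] = 3640

M_n = X_n^2 − n is a martingale (since E[X_{n+1}^2 | F_n] = X_n^2 + 1). By OST (τ has finite mean in a bounded region), E[M_τ] = E[M_0] = X_0^2 − 0 = 56^2 = 3136. Also E[M_τ] = E[X_τ^2] − E[τ]. The walk exits at 0 or 121, with P(hit 121 first) = 56/121, so E[X_τ^2] = 121^2 · 56/121 + 0 = 6776. Thus E[τ] = E[X_τ^2] − E[M_τ] = 6776 − 3136 = 3640 = 56(121 − 56) = 3640.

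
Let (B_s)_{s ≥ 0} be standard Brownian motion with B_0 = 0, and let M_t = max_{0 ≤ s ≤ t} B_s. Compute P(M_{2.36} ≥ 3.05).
P(M_{2.36} ≥ 3.05) = 2·P(B_{2.36} ≥ 3.05) = 2(1 − Φ(3.05/√2.36)) ≈ 0.0471

By the reflection principle for Brownian motion, P(M_t ≥ a) = 2 · P(B_t ≥ a) for a ≥ 0. Since B_t ~ N(0, t), P(B_t ≥ 3.05) = 1 − Φ(3.05/√t) = 1 − Φ(3.05/√2.36) = 1 − Φ(1.9854). So
  P(M_{2.36} ≥ 3.05) = 2(1 − Φ(1.9854)) ≈ 0.0471.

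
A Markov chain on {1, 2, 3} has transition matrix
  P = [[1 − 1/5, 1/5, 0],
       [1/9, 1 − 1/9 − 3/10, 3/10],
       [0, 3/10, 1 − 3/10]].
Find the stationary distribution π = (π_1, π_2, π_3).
π = (5/23, 9/23, 9/23)

This is a birth-death chain on three states, which satisfies detailed balance: π_1 · P_{12} = π_2 · P_{21} and π_2 · P_{23} = π_3 · P_{32}.
From π_1 · 1/5 = π_2 · 1/9: π_2/π_1 = (1/5)/(1/9) = 9/5.
From π_2 · 3/10 = π_3 · 3/10: π_3/π_2 = (3/10)/(3/10) = 1.
Take π_1 proportional to 1; then unnormalized π = (1, 9/5, 9/5). Normalize by dividing by the sum 23/5:
  π = (5/23, 9/23, 9/23).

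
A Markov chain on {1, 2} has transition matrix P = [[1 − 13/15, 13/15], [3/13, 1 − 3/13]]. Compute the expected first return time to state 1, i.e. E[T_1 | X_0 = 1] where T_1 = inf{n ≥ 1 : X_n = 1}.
E[T_1 | X_0 = 1] = 1/π_1 = 214/45

For an irreducible recurrent Markov chain with stationary distribution π, E[T_i | X_0 = i] = 1/π_i (Kac's formula). Here π_1 = (3/13)/(13/15 + 3/13) = (3/13)/(214/195) = 45/214, so E[T_1 | X_0 = 1] = 1/π_1 = (13/15 + 3/13)/(3/13) = (214/195)/(3/13) = 214/45.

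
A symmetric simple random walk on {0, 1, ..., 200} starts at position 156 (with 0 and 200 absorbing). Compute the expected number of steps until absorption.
E[τ | X_0 = 156] = 6864

Let v_k = E[τ | X_0 = k]. Boundary: v_0 = v_200 = 0. Recurrence: v_k = 1 + (v_{k-1} + v_{k+1})/2 for 1 ≤ k ≤ 199. The particular solution to v_k − (v_{k-1} + v_{k+1})/2 = 1 is v_k = −k^2. Adding homogeneous solution A + B k and matching boundaries gives v_k = k (200 − k). Substituting k = 156: v_156 = 156 · 44 = 6864.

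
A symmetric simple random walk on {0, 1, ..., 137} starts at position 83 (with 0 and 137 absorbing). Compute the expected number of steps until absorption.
E[τ | X_0 = 83] = 4482

Let v_k = E[τ | X_0 = k]. Boundary: v_0 = v_137 = 0. Recurrence: v_k = 1 + (v_{k-1} + v_{k+1})/2 for 1 ≤ k ≤ 136. The particular solution to v_k − (v_{k-1} + v_{k+1})/2 = 1 is v_k = −k^2. Adding homogeneous solution A + B k and matching boundaries gives v_k = k (137 − k). Substituting k = 83: v_83 = 83 · 54 = 4482.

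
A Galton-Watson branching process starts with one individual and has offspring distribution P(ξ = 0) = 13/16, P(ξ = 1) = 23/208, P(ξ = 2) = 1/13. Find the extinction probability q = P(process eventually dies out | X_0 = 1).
q = 1

Mean offspring μ = 0·13/16 + 1·23/208 + 2·1/13 = 55/208 ≤ 1. For μ ≤ 1 with offspring not concentrated at 1, the Galton-Watson process goes extinct almost surely, so q = 1.
(Algebraic check: The pgf is f(s) = 13/16 + 23/208·s + 1/13·s². The extinction probability q is the smallest fixed point of f in [0, 1]. Setting s = f(s):
  1/13·s² + (23/208 − 1)·s + 13/16 = 0
  1/13·s² − (13/16 + 1/13)·s + 13/16 = 0
which factors as (s − 1)·(1/13·s − 13/16) = 0, giving roots s = 1 and s = (13/16)/(1/13) = 169/16. Since 169/16 ≥ 1, the smallest root in [0, 1] is s = 1.)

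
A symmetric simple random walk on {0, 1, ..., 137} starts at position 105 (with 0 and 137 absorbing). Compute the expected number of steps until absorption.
E[τ | X_0 = 105] = 3360

Let v_k = E[τ | X_0 = k]. Boundary: v_0 = v_137 = 0. Recurrence: v_k = 1 + (v_{k-1} + v_{k+1})/2 for 1 ≤ k ≤ 136. The particular solution to v_k − (v_{k-1} + v_{k+1})/2 = 1 is v_k = −k^2. Adding homogeneous solution A + B k and matching boundaries gives v_k = k (137 − k). Substituting k = 105: v_105 = 105 · 32 = 3360.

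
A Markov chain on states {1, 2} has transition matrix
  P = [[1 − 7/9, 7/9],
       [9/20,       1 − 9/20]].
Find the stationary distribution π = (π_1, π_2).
π_1 = 81/221, π_2 = 140/221

Solve πP = π with π_1 + π_2 = 1. From πP = π: π_1 · (1 − 7/9) + π_2 · 9/20 = π_1 ⇒ π_2 · 9/20 = π_1 · 7/9 ⇒ π_2/π_1 = (7/9)/(9/20) = 140/81. Together with π_1 + π_2 = 1:
  π_1 = (9/20)/(7/9 + 9/20) = (9/20)/(221/180) = 81/221,
  π_2 = (7/9)/(7/9 + 9/20) = (7/9)/(221/180) = 140/221.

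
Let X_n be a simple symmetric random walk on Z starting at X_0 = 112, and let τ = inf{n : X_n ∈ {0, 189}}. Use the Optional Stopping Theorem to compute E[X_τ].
E[X_τ] = 112

X_n is a martingale and τ is a bounded-mean stopping time (indeed τ is finite a.s. with bounded expectation since the walk is in a bounded region). By the OST, E[X_τ] = E[X_0] = 112. Equivalently: E[X_τ] = 189 · P(hit 189 first) + 0 · P(hit 0 first) = 189 · (112/189) = 112.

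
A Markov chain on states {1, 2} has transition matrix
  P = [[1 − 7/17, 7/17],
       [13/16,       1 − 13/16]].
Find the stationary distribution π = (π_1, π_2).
π_1 = 221/333, π_2 = 112/333

Solve πP = π with π_1 + π_2 = 1. From πP = π: π_1 · (1 − 7/17) + π_2 · 13/16 = π_1 ⇒ π_2 · 13/16 = π_1 · 7/17 ⇒ π_2/π_1 = (7/17)/(13/16) = 112/221. Together with π_1 + π_2 = 1:
  π_1 = (13/16)/(7/17 + 13/16) = (13/16)/(333/272) = 221/333,
  π_2 = (7/17)/(7/17 + 13/16) = (7/17)/(333/272) = 112/333.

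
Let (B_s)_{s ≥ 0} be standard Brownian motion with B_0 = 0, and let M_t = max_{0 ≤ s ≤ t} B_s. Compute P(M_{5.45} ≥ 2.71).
P(M_{5.45} ≥ 2.71) = 2·P(B_{5.45} ≥ 2.71) = 2(1 − Φ(2.71/√5.45)) ≈ 0.2457

By the reflection principle for Brownian motion, P(M_t ≥ a) = 2 · P(B_t ≥ a) for a ≥ 0. Since B_t ~ N(0, t), P(B_t ≥ 2.71) = 1 − Φ(2.71/√t) = 1 − Φ(2.71/√5.45) = 1 − Φ(1.1608). So
  P(M_{5.45} ≥ 2.71) = 2(1 − Φ(1.1608)) ≈ 0.2457.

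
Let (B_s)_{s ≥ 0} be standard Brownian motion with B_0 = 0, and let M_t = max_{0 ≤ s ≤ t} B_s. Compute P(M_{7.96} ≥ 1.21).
P(M_{7.96} ≥ 1.21) = 2·P(B_{7.96} ≥ 1.21) = 2(1 − Φ(1.21/√7.96)) ≈ 0.6680

By the reflection principle for Brownian motion, P(M_t ≥ a) = 2 · P(B_t ≥ a) for a ≥ 0. Since B_t ~ N(0, t), P(B_t ≥ 1.21) = 1 − Φ(1.21/√t) = 1 − Φ(1.21/√7.96) = 1 − Φ(0.4289). So
  P(M_{7.96} ≥ 1.21) = 2(1 − Φ(0.4289)) ≈ 0.6680.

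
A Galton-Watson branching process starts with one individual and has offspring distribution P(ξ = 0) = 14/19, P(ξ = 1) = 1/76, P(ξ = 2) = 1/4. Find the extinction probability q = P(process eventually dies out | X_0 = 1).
q = 1

Mean offspring μ = 0·14/19 + 1·1/76 + 2·1/4 = 39/76 ≤ 1. For μ ≤ 1 with offspring not concentrated at 1, the Galton-Watson process goes extinct almost surely, so q = 1.
(Algebraic check: The pgf is f(s) = 14/19 + 1/76·s + 1/4·s². The extinction probability q is the smallest fixed point of f in [0, 1]. Setting s = f(s):
  1/4·s² + (1/76 − 1)·s + 14/19 = 0
  1/4·s² − (14/19 + 1/4)·s + 14/19 = 0
which factors as (s − 1)·(1/4·s − 14/19) = 0, giving roots s = 1 and s = (14/19)/(1/4) = 56/19. Since 56/19 ≥ 1, the smallest root in [0, 1] is s = 1.)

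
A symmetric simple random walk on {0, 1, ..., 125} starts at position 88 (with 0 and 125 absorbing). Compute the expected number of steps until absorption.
E[τ | X_0 = 88] = 3256

Let v_k = E[τ | X_0 = k]. Boundary: v_0 = v_125 = 0. Recurrence: v_k = 1 + (v_{k-1} + v_{k+1})/2 for 1 ≤ k ≤ 124. The particular solution to v_k − (v_{k-1} + v_{k+1})/2 = 1 is v_k = −k^2. Adding homogeneous solution A + B k and matching boundaries gives v_k = k (125 − k). Substituting k = 88: v_88 = 88 · 37 = 3256.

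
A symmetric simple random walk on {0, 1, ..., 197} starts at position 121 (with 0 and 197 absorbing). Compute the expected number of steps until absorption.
E[τ | X_0 = 121] = 9196

Let v_k = E[τ | X_0 = k]. Boundary: v_0 = v_197 = 0. Recurrence: v_k = 1 + (v_{k-1} + v_{k+1})/2 for 1 ≤ k ≤ 196. The particular solution to v_k − (v_{k-1} + v_{k+1})/2 = 1 is v_k = −k^2. Adding homogeneous solution A + B k and matching boundaries gives v_k = k (197 − k). Substituting k = 121: v_121 = 121 · 76 = 9196.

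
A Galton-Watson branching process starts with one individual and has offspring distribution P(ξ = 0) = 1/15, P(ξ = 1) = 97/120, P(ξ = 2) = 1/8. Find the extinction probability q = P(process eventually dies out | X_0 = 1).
q = 8/15

The pgf is f(s) = 1/15 + 97/120·s + 1/8·s². The extinction probability q is the smallest fixed point of f in [0, 1]. Setting s = f(s):
  1/8·s² + (97/120 − 1)·s + 1/15 = 0
  1/8·s² − (1/15 + 1/8)·s + 1/15 = 0
which factors as (s − 1)·(1/8·s − 1/15) = 0, giving roots s = 1 and s = (1/15)/(1/8) = 8/15.
Mean offspring μ = 97/120 + 2·1/8 = 127/120 > 1 (supercritical), so q < 1. The extinction probability is the smaller root: q = (1/15)/(1/8) = 8/15.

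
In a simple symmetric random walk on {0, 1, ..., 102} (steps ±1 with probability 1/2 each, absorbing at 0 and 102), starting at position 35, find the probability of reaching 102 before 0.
P(hit 102 before 0) = 35/102

Let u_k = P(hit 102 before 0 | start at k). Then u_0 = 0, u_102 = 1, and u_k = u_{k-1}/2 + u_{k+1}/2 for 1 ≤ k ≤ 101. This harmonic recurrence is solved by u_k = k/102, giving u_35 = 35/102.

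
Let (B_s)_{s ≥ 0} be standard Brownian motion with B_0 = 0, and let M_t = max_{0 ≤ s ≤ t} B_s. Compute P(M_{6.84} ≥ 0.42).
P(M_{6.84} ≥ 0.42) = 2·P(B_{6.84} ≥ 0.42) = 2(1 − Φ(0.42/√6.84)) ≈ 0.8724

By the reflection principle for Brownian motion, P(M_t ≥ a) = 2 · P(B_t ≥ a) for a ≥ 0. Since B_t ~ N(0, t), P(B_t ≥ 0.42) = 1 − Φ(0.42/√t) = 1 − Φ(0.42/√6.84) = 1 − Φ(0.1606). So
  P(M_{6.84} ≥ 0.42) = 2(1 − Φ(0.1606)) ≈ 0.8724.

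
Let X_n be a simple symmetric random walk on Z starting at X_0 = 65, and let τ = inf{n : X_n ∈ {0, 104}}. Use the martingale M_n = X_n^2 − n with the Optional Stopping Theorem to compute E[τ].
E[τ] = 2535

M_n = X_n^2 − n is a martingale (since E[X_{n+1}^2 | F_n] = X_n^2 + 1). By OST (τ has finite mean in a bounded region), E[M_τ] = E[M_0] = X_0^2 − 0 = 65^2 = 4225. Also E[M_τ] = E[X_τ^2] − E[τ]. The walk exits at 0 or 104, with P(hit 104 first) = 65/104, so E[X_τ^2] = 104^2 · 65/104 + 0 = 6760. Thus E[τ] = E[X_τ^2] − E[M_τ] = 6760 − 4225 = 2535 = 65(104 − 65) = 2535.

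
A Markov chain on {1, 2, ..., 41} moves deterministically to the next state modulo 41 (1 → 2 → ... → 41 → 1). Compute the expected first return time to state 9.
E[T_9 | X_0 = 9] = 41

The chain cycles deterministically, so starting at state 9 it returns in exactly 41 steps. Equivalently, the stationary distribution is uniform π_j = 1/41 for every state j, so by Kac's formula E[T_9] = 1/π_9 = 41.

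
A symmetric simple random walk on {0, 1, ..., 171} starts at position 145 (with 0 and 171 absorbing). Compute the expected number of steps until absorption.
E[τ | X_0 = 145] = 3770

Let v_k = E[τ | X_0 = k]. Boundary: v_0 = v_171 = 0. Recurrence: v_k = 1 + (v_{k-1} + v_{k+1})/2 for 1 ≤ k ≤ 170. The particular solution to v_k − (v_{k-1} + v_{k+1})/2 = 1 is v_k = −k^2. Adding homogeneous solution A + B k and matching boundaries gives v_k = k (171 − k). Substituting k = 145: v_145 = 145 · 26 = 3770.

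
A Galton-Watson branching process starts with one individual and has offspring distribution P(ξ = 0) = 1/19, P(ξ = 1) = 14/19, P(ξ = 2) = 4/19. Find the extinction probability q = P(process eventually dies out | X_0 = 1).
q = 1/4

The pgf is f(s) = 1/19 + 14/19·s + 4/19·s². The extinction probability q is the smallest fixed point of f in [0, 1]. Setting s = f(s):
  4/19·s² + (14/19 − 1)·s + 1/19 = 0
  4/19·s² − (1/19 + 4/19)·s + 1/19 = 0
which factors as (s − 1)·(4/19·s − 1/19) = 0, giving roots s = 1 and s = (1/19)/(4/19) = 1/4.
Mean offspring μ = 14/19 + 2·4/19 = 22/19 > 1 (supercritical), so q < 1. The extinction probability is the smaller root: q = (1/19)/(4/19) = 1/4.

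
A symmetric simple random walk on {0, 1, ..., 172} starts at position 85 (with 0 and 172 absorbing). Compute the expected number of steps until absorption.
E[τ | X_0 = 85] = 7395

Let v_k = E[τ | X_0 = k]. Boundary: v_0 = v_172 = 0. Recurrence: v_k = 1 + (v_{k-1} + v_{k+1})/2 for 1 ≤ k ≤ 171. The particular solution to v_k − (v_{k-1} + v_{k+1})/2 = 1 is v_k = −k^2. Adding homogeneous solution A + B k and matching boundaries gives v_k = k (172 − k). Substituting k = 85: v_85 = 85 · 87 = 7395.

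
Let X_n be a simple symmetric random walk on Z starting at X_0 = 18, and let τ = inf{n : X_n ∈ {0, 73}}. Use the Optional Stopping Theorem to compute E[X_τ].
E[X_τ] = 18

X_n is a martingale and τ is a bounded-mean stopping time (indeed τ is finite a.s. with bounded expectation since the walk is in a bounded region). By the OST, E[X_τ] = E[X_0] = 18. Equivalently: E[X_τ] = 73 · P(hit 73 first) + 0 · P(hit 0 first) = 73 · (18/73) = 18.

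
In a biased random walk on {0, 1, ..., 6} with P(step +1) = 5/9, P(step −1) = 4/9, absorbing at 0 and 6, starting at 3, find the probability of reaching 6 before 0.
P(hit 6 before 0) = (1 − (4/5)^3) / (1 − (4/5)^6) = 125/189

Let u_k denote P(reach 6 before 0 | start at k). Boundary: u_0 = 0, u_6 = 1. Recurrence: u_k = 5/9·u_{k+1} + 4/9·u_{k-1} for 1 ≤ k ≤ 5. Try u_k = A + B·r^k with r = q/p = (4/9)/(5/9) = 4/5. Substitution satisfies the recurrence; boundary conditions give:
  u_k = (1 − r^k) / (1 − r^N) = (1 − (4/5)^3) / (1 − (4/5)^6) = 125/189.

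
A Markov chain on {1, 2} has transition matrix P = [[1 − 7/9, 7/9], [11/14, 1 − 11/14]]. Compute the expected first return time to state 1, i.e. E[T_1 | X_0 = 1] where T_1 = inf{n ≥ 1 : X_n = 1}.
E[T_1 | X_0 = 1] = 1/π_1 = 197/99

For an irreducible recurrent Markov chain with stationary distribution π, E[T_i | X_0 = i] = 1/π_i (Kac's formula). Here π_1 = (11/14)/(7/9 + 11/14) = (11/14)/(197/126) = 99/197, so E[T_1 | X_0 = 1] = 1/π_1 = (7/9 + 11/14)/(11/14) = (197/126)/(11/14) = 197/99.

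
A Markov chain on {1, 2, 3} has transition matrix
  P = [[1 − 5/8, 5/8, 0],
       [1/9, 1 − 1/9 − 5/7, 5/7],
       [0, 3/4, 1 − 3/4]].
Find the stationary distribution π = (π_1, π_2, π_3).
π = (56/671, 315/671, 300/671)

This is a birth-death chain on three states, which satisfies detailed balance: π_1 · P_{12} = π_2 · P_{21} and π_2 · P_{23} = π_3 · P_{32}.
From π_1 · 5/8 = π_2 · 1/9: π_2/π_1 = (5/8)/(1/9) = 45/8.
From π_2 · 5/7 = π_3 · 3/4: π_3/π_2 = (5/7)/(3/4) = 20/21.
Take π_1 proportional to 1; then unnormalized π = (1, 45/8, 75/14). Normalize by dividing by the sum 671/56:
  π = (56/671, 315/671, 300/671).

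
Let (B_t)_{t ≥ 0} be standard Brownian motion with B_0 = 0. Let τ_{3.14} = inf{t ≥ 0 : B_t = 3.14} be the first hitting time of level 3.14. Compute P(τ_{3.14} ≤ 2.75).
P(τ_{3.14} ≤ 2.75) = 2(1 − Φ(3.14/√2.75)) = 2(1 − Φ(1.8935)) ≈ 0.0583

By the reflection principle for standard BM, P(τ_b ≤ t) = 2 · P(B_t ≥ b). Since B_t ~ N(0, t), P(B_t ≥ 3.14) = 1 − Φ(3.14/√t) = 1 − Φ(3.14/√2.75) = 1 − Φ(1.8935) ≈ 0.02915. Doubling: P(τ_{3.14} ≤ 2.75) ≈ 2 · 0.02915 = 0.05830 ≈ 0.0583.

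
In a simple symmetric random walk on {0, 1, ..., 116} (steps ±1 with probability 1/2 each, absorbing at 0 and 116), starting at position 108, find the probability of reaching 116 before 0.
P(hit 116 before 0) = 108/116 = 27/29

Let u_k = P(hit 116 before 0 | start at k). Then u_0 = 0, u_116 = 1, and u_k = u_{k-1}/2 + u_{k+1}/2 for 1 ≤ k ≤ 115. This harmonic recurrence is solved by u_k = k/116, giving u_108 = 108/116 = 27/29.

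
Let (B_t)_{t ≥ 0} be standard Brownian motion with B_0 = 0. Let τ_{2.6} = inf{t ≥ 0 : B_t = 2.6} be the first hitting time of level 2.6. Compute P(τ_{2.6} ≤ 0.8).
P(τ_{2.6} ≤ 0.8) = 2(1 − Φ(2.6/√0.8)) = 2(1 − Φ(2.9069)) ≈ 0.0037

By the reflection principle for standard BM, P(τ_b ≤ t) = 2 · P(B_t ≥ b). Since B_t ~ N(0, t), P(B_t ≥ 2.6) = 1 − Φ(2.6/√t) = 1 − Φ(2.6/√0.8) = 1 − Φ(2.9069) ≈ 0.00183. Doubling: P(τ_{2.6} ≤ 0.8) ≈ 2 · 0.00183 = 0.00366 ≈ 0.0037.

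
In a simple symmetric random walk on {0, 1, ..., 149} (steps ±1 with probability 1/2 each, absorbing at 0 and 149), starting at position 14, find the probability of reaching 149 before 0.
P(hit 149 before 0) = 14/149

Let u_k = P(hit 149 before 0 | start at k). Then u_0 = 0, u_149 = 1, and u_k = u_{k-1}/2 + u_{k+1}/2 for 1 ≤ k ≤ 148. This harmonic recurrence is solved by u_k = k/149, giving u_14 = 14/149.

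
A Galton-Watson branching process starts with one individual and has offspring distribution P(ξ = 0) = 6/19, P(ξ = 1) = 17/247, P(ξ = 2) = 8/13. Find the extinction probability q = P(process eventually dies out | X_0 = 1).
q = 39/76

The pgf is f(s) = 6/19 + 17/247·s + 8/13·s². The extinction probability q is the smallest fixed point of f in [0, 1]. Setting s = f(s):
  8/13·s² + (17/247 − 1)·s + 6/19 = 0
  8/13·s² − (6/19 + 8/13)·s + 6/19 = 0
which factors as (s − 1)·(8/13·s − 6/19) = 0, giving roots s = 1 and s = (6/19)/(8/13) = 39/76.
Mean offspring μ = 17/247 + 2·8/13 = 321/247 > 1 (supercritical), so q < 1. The extinction probability is the smaller root: q = (6/19)/(8/13) = 39/76.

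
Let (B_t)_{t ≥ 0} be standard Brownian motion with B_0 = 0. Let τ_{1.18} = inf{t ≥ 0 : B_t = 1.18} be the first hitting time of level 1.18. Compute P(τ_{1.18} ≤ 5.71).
P(τ_{1.18} ≤ 5.71) = 2(1 − Φ(1.18/√5.71)) = 2(1 − Φ(0.4938)) ≈ 0.6214

By the reflection principle for standard BM, P(τ_b ≤ t) = 2 · P(B_t ≥ b). Since B_t ~ N(0, t), P(B_t ≥ 1.18) = 1 − Φ(1.18/√t) = 1 − Φ(1.18/√5.71) = 1 − Φ(0.4938) ≈ 0.31072. Doubling: P(τ_{1.18} ≤ 5.71) ≈ 2 · 0.31072 = 0.62144 ≈ 0.6214.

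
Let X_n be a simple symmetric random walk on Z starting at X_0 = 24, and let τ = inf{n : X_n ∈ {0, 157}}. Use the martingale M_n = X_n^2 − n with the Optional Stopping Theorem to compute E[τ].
E[τ] = 3192

M_n = X_n^2 − n is a martingale (since E[X_{n+1}^2 | F_n] = X_n^2 + 1). By OST (τ has finite mean in a bounded region), E[M_τ] = E[M_0] = X_0^2 − 0 = 24^2 = 576. Also E[M_τ] = E[X_τ^2] − E[τ]. The walk exits at 0 or 157, with P(hit 157 first) = 24/157, so E[X_τ^2] = 157^2 · 24/157 + 0 = 3768. Thus E[τ] = E[X_τ^2] − E[M_τ] = 3768 − 576 = 3192 = 24(157 − 24) = 3192.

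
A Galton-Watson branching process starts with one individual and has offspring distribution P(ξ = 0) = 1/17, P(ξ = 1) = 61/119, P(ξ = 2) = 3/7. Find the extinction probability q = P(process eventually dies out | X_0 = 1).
q = 7/51

The pgf is f(s) = 1/17 + 61/119·s + 3/7·s². The extinction probability q is the smallest fixed point of f in [0, 1]. Setting s = f(s):
  3/7·s² + (61/119 − 1)·s + 1/17 = 0
  3/7·s² − (1/17 + 3/7)·s + 1/17 = 0
which factors as (s − 1)·(3/7·s − 1/17) = 0, giving roots s = 1 and s = (1/17)/(3/7) = 7/51.
Mean offspring μ = 61/119 + 2·3/7 = 163/119 > 1 (supercritical), so q < 1. The extinction probability is the smaller root: q = (1/17)/(3/7) = 7/51.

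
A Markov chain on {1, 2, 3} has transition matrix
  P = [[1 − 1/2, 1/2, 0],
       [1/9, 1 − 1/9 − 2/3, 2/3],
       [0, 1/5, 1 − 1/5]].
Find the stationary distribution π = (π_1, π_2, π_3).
π = (2/41, 9/41, 30/41)

This is a birth-death chain on three states, which satisfies detailed balance: π_1 · P_{12} = π_2 · P_{21} and π_2 · P_{23} = π_3 · P_{32}.
From π_1 · 1/2 = π_2 · 1/9: π_2/π_1 = (1/2)/(1/9) = 9/2.
From π_2 · 2/3 = π_3 · 1/5: π_3/π_2 = (2/3)/(1/5) = 10/3.
Take π_1 proportional to 1; then unnormalized π = (1, 9/2, 15). Normalize by dividing by the sum 41/2:
  π = (2/41, 9/41, 30/41).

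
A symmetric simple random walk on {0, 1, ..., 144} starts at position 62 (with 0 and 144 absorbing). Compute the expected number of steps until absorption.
E[τ | X_0 = 62] = 5084

Let v_k = E[τ | X_0 = k]. Boundary: v_0 = v_144 = 0. Recurrence: v_k = 1 + (v_{k-1} + v_{k+1})/2 for 1 ≤ k ≤ 143. The particular solution to v_k − (v_{k-1} + v_{k+1})/2 = 1 is v_k = −k^2. Adding homogeneous solution A + B k and matching boundaries gives v_k = k (144 − k). Substituting k = 62: v_62 = 62 · 82 = 5084.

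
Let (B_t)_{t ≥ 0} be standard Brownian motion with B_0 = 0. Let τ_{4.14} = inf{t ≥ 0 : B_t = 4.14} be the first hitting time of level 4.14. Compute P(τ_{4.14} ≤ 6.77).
P(τ_{4.14} ≤ 6.77) = 2(1 − Φ(4.14/√6.77)) = 2(1 − Φ(1.5911)) ≈ 0.1116

By the reflection principle for standard BM, P(τ_b ≤ t) = 2 · P(B_t ≥ b). Since B_t ~ N(0, t), P(B_t ≥ 4.14) = 1 − Φ(4.14/√t) = 1 − Φ(4.14/√6.77) = 1 − Φ(1.5911) ≈ 0.05579. Doubling: P(τ_{4.14} ≤ 6.77) ≈ 2 · 0.05579 = 0.11158 ≈ 0.1116.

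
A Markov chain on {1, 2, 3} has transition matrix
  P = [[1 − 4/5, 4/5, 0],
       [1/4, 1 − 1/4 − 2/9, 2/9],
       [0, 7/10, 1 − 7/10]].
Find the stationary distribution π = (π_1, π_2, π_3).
π = (315/1643, 1008/1643, 320/1643)

This is a birth-death chain on three states, which satisfies detailed balance: π_1 · P_{12} = π_2 · P_{21} and π_2 · P_{23} = π_3 · P_{32}.
From π_1 · 4/5 = π_2 · 1/4: π_2/π_1 = (4/5)/(1/4) = 16/5.
From π_2 · 2/9 = π_3 · 7/10: π_3/π_2 = (2/9)/(7/10) = 20/63.
Take π_1 proportional to 1; then unnormalized π = (1, 16/5, 64/63). Normalize by dividing by the sum 1643/315:
  π = (315/1643, 1008/1643, 320/1643).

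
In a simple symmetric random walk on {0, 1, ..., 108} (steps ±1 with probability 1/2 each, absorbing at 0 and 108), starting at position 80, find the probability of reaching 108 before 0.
P(hit 108 before 0) = 80/108 = 20/27

Let u_k = P(hit 108 before 0 | start at k). Then u_0 = 0, u_108 = 1, and u_k = u_{k-1}/2 + u_{k+1}/2 for 1 ≤ k ≤ 107. This harmonic recurrence is solved by u_k = k/108, giving u_80 = 80/108 = 20/27.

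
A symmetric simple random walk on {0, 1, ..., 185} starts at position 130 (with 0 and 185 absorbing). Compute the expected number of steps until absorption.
E[τ | X_0 = 130] = 7150

Let v_k = E[τ | X_0 = k]. Boundary: v_0 = v_185 = 0. Recurrence: v_k = 1 + (v_{k-1} + v_{k+1})/2 for 1 ≤ k ≤ 184. The particular solution to v_k − (v_{k-1} + v_{k+1})/2 = 1 is v_k = −k^2. Adding homogeneous solution A + B k and matching boundaries gives v_k = k (185 − k). Substituting k = 130: v_130 = 130 · 55 = 7150.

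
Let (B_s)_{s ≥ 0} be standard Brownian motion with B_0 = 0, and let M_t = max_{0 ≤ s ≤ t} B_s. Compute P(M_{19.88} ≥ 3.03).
P(M_{19.88} ≥ 3.03) = 2·P(B_{19.88} ≥ 3.03) = 2(1 − Φ(3.03/√19.88)) ≈ 0.4968

By the reflection principle for Brownian motion, P(M_t ≥ a) = 2 · P(B_t ≥ a) for a ≥ 0. Since B_t ~ N(0, t), P(B_t ≥ 3.03) = 1 − Φ(3.03/√t) = 1 − Φ(3.03/√19.88) = 1 − Φ(0.6796). So
  P(M_{19.88} ≥ 3.03) = 2(1 − Φ(0.6796)) ≈ 0.4968.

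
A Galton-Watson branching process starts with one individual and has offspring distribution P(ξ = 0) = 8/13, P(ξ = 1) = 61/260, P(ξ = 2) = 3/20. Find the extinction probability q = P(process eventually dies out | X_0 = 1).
q = 1

Mean offspring μ = 0·8/13 + 1·61/260 + 2·3/20 = 139/260 ≤ 1. For μ ≤ 1 with offspring not concentrated at 1, the Galton-Watson process goes extinct almost surely, so q = 1.
(Algebraic check: The pgf is f(s) = 8/13 + 61/260·s + 3/20·s². The extinction probability q is the smallest fixed point of f in [0, 1]. Setting s = f(s):
  3/20·s² + (61/260 − 1)·s + 8/13 = 0
  3/20·s² − (8/13 + 3/20)·s + 8/13 = 0
which factors as (s − 1)·(3/20·s − 8/13) = 0, giving roots s = 1 and s = (8/13)/(3/20) = 160/39. Since 160/39 ≥ 1, the smallest root in [0, 1] is s = 1.)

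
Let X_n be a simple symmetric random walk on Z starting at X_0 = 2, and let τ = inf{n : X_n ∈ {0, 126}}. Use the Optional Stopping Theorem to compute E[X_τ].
E[X_τ] = 2

X_n is a martingale and τ is a bounded-mean stopping time (indeed τ is finite a.s. with bounded expectation since the walk is in a bounded region). By the OST, E[X_τ] = E[X_0] = 2. Equivalently: E[X_τ] = 126 · P(hit 126 first) + 0 · P(hit 0 first) = 126 · (2/126) = 2.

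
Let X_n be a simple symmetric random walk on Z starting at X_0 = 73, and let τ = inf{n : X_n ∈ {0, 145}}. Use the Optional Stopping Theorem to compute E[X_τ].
E[X_τ] = 73

X_n is a martingale and τ is a bounded-mean stopping time (indeed τ is finite a.s. with bounded expectation since the walk is in a bounded region). By the OST, E[X_τ] = E[X_0] = 73. Equivalently: E[X_τ] = 145 · P(hit 145 first) + 0 · P(hit 0 first) = 145 · (73/145) = 73.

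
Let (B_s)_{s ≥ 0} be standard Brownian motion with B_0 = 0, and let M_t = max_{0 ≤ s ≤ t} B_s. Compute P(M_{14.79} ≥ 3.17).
P(M_{14.79} ≥ 3.17) = 2·P(B_{14.79} ≥ 3.17) = 2(1 − Φ(3.17/√14.79)) ≈ 0.4098

By the reflection principle for Brownian motion, P(M_t ≥ a) = 2 · P(B_t ≥ a) for a ≥ 0. Since B_t ~ N(0, t), P(B_t ≥ 3.17) = 1 − Φ(3.17/√t) = 1 − Φ(3.17/√14.79) = 1 − Φ(0.8243). So
  P(M_{14.79} ≥ 3.17) = 2(1 − Φ(0.8243)) ≈ 0.4098.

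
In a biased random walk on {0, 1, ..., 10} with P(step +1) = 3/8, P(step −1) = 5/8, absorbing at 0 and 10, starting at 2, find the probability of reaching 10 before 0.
P(hit 10 before 0) = (1 − (5/3)^2) / (1 − (5/3)^10) = 6561/606661

Let u_k denote P(reach 10 before 0 | start at k). Boundary: u_0 = 0, u_10 = 1. Recurrence: u_k = 3/8·u_{k+1} + 5/8·u_{k-1} for 1 ≤ k ≤ 9. Try u_k = A + B·r^k with r = q/p = (5/8)/(3/8) = 5/3. Substitution satisfies the recurrence; boundary conditions give:
  u_k = (1 − r^k) / (1 − r^N) = (1 − (5/3)^2) / (1 − (5/3)^10) = 6561/606661.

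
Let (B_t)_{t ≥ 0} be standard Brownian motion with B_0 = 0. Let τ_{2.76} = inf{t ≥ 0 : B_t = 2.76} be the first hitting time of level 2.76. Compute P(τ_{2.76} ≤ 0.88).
P(τ_{2.76} ≤ 0.88) = 2(1 − Φ(2.76/√0.88)) = 2(1 − Φ(2.9422)) ≈ 0.0033

By the reflection principle for standard BM, P(τ_b ≤ t) = 2 · P(B_t ≥ b). Since B_t ~ N(0, t), P(B_t ≥ 2.76) = 1 − Φ(2.76/√t) = 1 − Φ(2.76/√0.88) = 1 − Φ(2.9422) ≈ 0.00163. Doubling: P(τ_{2.76} ≤ 0.88) ≈ 2 · 0.00163 = 0.00326 ≈ 0.0033.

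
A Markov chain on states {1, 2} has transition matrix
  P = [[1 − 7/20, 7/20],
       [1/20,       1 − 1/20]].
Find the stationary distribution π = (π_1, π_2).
π_1 = 1/8, π_2 = 7/8

Solve πP = π with π_1 + π_2 = 1. From πP = π: π_1 · (1 − 7/20) + π_2 · 1/20 = π_1 ⇒ π_2 · 1/20 = π_1 · 7/20 ⇒ π_2/π_1 = (7/20)/(1/20) = 7. Together with π_1 + π_2 = 1:
  π_1 = (1/20)/(7/20 + 1/20) = (1/20)/(2/5) = 1/8,
  π_2 = (7/20)/(7/20 + 1/20) = (7/20)/(2/5) = 7/8.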